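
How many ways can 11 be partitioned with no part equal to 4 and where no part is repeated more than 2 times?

18

The partitions of 11 that satisfy the conditions:
11
10, 1
9, 2
9, 1, 1
8, 3
8, 2, 1
7, 3, 1
7, 2, 2
7, 2, 1, 1
6, 5
6, 3, 2
6, 3, 1, 1
6, 2, 2, 1
5, 5, 1
5, 3, 3
5, 3, 2, 1
5, 2, 2, 1, 1
3, 3, 2, 2, 1
That's 18 in total.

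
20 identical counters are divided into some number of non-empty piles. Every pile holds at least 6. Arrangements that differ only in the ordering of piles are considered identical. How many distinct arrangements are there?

Enumerating:
20
14+6
13+7
12+8
11+9
10+10
8+6+6
7+7+6
Counting gives 8.

8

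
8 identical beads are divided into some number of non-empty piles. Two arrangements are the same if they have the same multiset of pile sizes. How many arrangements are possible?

Enumerating:
8
7 + 1
6 + 2
6 + 1 + 1
5 + 3
5 + 2 + 1
5 + 1 + 1 + 1
4 + 4
4 + 3 + 1
4 + 2 + 2
4 + 2 + 1 + 1
4 + 1 + 1 + 1 + 1
3 + 3 + 2
3 + 3 + 1 + 1
3 + 2 + 2 + 1
3 + 2 + 1 + 1 + 1
3 + 1 + 1 + 1 + 1 + 1
2 + 2 + 2 + 2
2 + 2 + 2 + 1 + 1
2 + 2 + 1 + 1 + 1 + 1
2 + 1 + 1 + 1 + 1 + 1 + 1
1 + 1 + 1 + 1 + 1 + 1 + 1 + 1

22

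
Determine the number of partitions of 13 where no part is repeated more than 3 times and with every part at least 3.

10

Enumerating:
13
10,3
9,4
8,5
7,6
7,3,3
6,4,3
5,5,3
5,4,4
4,3,3,3
Counting gives 10.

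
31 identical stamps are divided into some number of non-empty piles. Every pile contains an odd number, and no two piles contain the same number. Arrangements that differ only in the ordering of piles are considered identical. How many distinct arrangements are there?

Enumerating:
31
1,3,27
1,5,25
1,7,23
3,5,23
1,9,21
3,7,21
1,11,19
3,9,19
5,7,19
1,13,17
3,11,17
5,9,17
3,13,15
5,11,15
7,9,15
1,3,5,7,15
7,11,13
1,3,5,9,13
1,3,7,9,11
That's 20 in total.

20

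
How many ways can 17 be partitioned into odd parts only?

38

There are too many to list fully; the first 12 (by largest part) are:
17
15 + 1 + 1
13 + 3 + 1
13 + 1 + 1 + 1 + 1
11 + 5 + 1
11 + 3 + 3
11 + 3 + 1 + 1 + 1
11 + 1 + 1 + 1 + 1 + 1 + 1
9 + 7 + 1
9 + 5 + 3
9 + 5 + 1 + 1 + 1
9 + 3 + 3 + 1 + 1
…and 26 more, for 38 total.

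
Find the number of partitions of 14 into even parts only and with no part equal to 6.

The partitions of 14 that satisfy the conditions:
14
2 + 12
4 + 10
2 + 2 + 10
2 + 4 + 8
2 + 2 + 2 + 8
2 + 4 + 4 + 4
2 + 2 + 2 + 4 + 4
2 + 2 + 2 + 2 + 2 + 4
2 + 2 + 2 + 2 + 2 + 2 + 2
That's 10 in total.

10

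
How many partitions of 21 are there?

792

Counting exhaustively, 792 partitions satisfy the conditions.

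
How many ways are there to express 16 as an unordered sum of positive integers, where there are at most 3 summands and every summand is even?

Listing the qualifying partitions of 16:
16
14, 2
12, 4
12, 2, 2
10, 6
10, 4, 2
8, 8
8, 6, 2
8, 4, 4
6, 6, 4

10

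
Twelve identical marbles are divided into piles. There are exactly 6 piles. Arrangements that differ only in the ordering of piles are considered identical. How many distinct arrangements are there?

Listing the qualifying partitions of 12:
7 + 1 + 1 + 1 + 1 + 1
6 + 2 + 1 + 1 + 1 + 1
5 + 3 + 1 + 1 + 1 + 1
5 + 2 + 2 + 1 + 1 + 1
4 + 4 + 1 + 1 + 1 + 1
4 + 3 + 2 + 1 + 1 + 1
4 + 2 + 2 + 2 + 1 + 1
3 + 3 + 3 + 1 + 1 + 1
3 + 3 + 2 + 2 + 1 + 1
3 + 2 + 2 + 2 + 2 + 1
2 + 2 + 2 + 2 + 2 + 2

11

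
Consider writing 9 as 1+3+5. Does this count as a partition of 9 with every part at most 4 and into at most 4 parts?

The parts sum to 9, and the condition 'no summand exceeds 4' is violated.

No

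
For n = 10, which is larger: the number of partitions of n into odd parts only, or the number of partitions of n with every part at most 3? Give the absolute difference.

4

Partitions of 10 into odd parts only: 10.
Partitions of 10 with every part at most 3: 14.
|10 − 14| = 4.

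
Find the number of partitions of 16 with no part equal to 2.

Systematic enumeration (by largest part, then next-largest, …) yields 96.

96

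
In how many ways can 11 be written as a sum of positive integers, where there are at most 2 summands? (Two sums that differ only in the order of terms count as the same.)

Listing the qualifying partitions of 11:
11
10, 1
9, 2
8, 3
7, 4
6, 5
Counting gives 6.

6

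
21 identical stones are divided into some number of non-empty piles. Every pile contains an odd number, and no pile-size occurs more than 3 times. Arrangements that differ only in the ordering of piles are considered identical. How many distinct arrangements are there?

There are too many to list fully; the first 12 (by largest part) are:
21
19, 1, 1
17, 3, 1
15, 5, 1
15, 3, 3
15, 3, 1, 1, 1
13, 7, 1
13, 5, 3
13, 5, 1, 1, 1
13, 3, 3, 1, 1
11, 9, 1
11, 7, 3
…and 20 more, for 32 total.

32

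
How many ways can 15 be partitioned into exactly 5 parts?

There are too many to list fully; the first 12 (by largest part) are:
1,1,1,1,11
1,1,1,2,10
1,1,1,3,9
1,1,2,2,9
1,1,1,4,8
1,1,2,3,8
1,2,2,2,8
1,1,1,5,7
1,1,2,4,7
1,1,3,3,7
1,2,2,3,7
2,2,2,2,7
…and 18 more, for 30 total.

30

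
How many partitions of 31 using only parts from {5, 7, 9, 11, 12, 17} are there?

9

The partitions of 31 that satisfy the conditions:
5 + 9 + 17
7 + 7 + 17
7 + 12 + 12
5 + 5 + 9 + 12
5 + 7 + 7 + 12
9 + 11 + 11
5 + 5 + 5 + 5 + 11
5 + 5 + 5 + 7 + 9
5 + 5 + 7 + 7 + 7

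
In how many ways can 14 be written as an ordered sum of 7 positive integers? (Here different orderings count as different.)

1716

By stars and bars with positive parts, the count is C(13,6) = 1716.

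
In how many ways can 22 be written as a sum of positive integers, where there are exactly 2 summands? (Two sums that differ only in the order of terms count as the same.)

Enumerating:
21 + 1
20 + 2
19 + 3
18 + 4
17 + 5
16 + 6
15 + 7
14 + 8
13 + 9
12 + 10
11 + 11

11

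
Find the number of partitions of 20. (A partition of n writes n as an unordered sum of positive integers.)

627

Counting exhaustively, 627 partitions satisfy the conditions.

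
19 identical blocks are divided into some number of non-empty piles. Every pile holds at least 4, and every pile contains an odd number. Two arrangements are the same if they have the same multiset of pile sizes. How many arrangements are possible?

Listing the qualifying partitions of 19:
19
9 + 5 + 5
7 + 7 + 5

3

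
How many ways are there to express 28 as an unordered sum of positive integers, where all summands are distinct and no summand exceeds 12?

Systematic enumeration (by largest part, then next-largest, …) yields 89.

89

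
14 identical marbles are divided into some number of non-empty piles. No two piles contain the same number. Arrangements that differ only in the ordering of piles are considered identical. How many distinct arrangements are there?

22

Listing the qualifying partitions of 14:
14
13,1
12,2
11,3
11,2,1
10,4
10,3,1
9,5
9,4,1
9,3,2
8,6
8,5,1
8,4,2
8,3,2,1
7,6,1
7,5,2
7,4,3
7,4,2,1
6,5,3
6,5,2,1
6,4,3,1
5,4,3,2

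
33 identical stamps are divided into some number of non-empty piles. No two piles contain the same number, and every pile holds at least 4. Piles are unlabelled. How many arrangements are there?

81

Direct enumeration gives 81 partitions.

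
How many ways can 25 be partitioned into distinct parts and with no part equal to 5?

97

A full systematic count gives 97.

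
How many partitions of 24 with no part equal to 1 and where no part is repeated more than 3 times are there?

237

Systematic enumeration (by largest part, then next-largest, …) yields 237.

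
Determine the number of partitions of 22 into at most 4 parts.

136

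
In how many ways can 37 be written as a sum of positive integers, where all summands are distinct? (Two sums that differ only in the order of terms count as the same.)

760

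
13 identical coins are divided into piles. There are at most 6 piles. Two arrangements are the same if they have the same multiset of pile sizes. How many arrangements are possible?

Systematic enumeration (by largest part, then next-largest, …) yields 71.

71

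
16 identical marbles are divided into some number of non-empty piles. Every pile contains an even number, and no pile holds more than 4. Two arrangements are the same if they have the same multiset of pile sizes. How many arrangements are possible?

5

Listing the qualifying partitions of 16:
4+4+4+4
4+4+4+2+2
4+4+2+2+2+2
4+2+2+2+2+2+2
2+2+2+2+2+2+2+2
Counting gives 5.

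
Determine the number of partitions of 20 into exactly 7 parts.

Counting exhaustively, 82 partitions satisfy the conditions.

82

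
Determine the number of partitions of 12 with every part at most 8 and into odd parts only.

Enumerating:
7,5
7,3,1,1
7,1,1,1,1,1
5,5,1,1
5,3,3,1
5,3,1,1,1,1
5,1,1,1,1,1,1,1
3,3,3,3
3,3,3,1,1,1
3,3,1,1,1,1,1,1
3,1,1,1,1,1,1,1,1,1
1,1,1,1,1,1,1,1,1,1,1,1
That's 12 in total.

12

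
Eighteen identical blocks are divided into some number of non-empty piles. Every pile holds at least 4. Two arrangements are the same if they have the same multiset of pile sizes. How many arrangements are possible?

16

Enumerating:
18
4+14
5+13
6+12
7+11
8+10
4+4+10
9+9
4+5+9
4+6+8
5+5+8
4+7+7
5+6+7
6+6+6
4+4+4+6
4+4+5+5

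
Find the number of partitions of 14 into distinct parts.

22

Listing the qualifying partitions of 14:
14
13,1
12,2
11,3
11,2,1
10,4
10,3,1
9,5
9,4,1
9,3,2
8,6
8,5,1
8,4,2
8,3,2,1
7,6,1
7,5,2
7,4,3
7,4,2,1
6,5,3
6,5,2,1
6,4,3,1
5,4,3,2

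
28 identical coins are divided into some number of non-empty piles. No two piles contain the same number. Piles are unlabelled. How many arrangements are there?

222

A full systematic count gives 222.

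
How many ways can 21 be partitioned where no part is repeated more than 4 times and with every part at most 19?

Direct enumeration gives 503 partitions.

503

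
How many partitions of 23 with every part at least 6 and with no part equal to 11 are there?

They are:
23
17+6
16+7
15+8
14+9
13+10
10+7+6
9+8+6
9+7+7
8+8+7
That's 10 in total.

10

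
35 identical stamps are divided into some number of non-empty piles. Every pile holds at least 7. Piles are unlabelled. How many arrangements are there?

48

There are too many to list fully; the first 12 (by largest part) are:
35
28 + 7
27 + 8
26 + 9
25 + 10
24 + 11
23 + 12
22 + 13
21 + 14
21 + 7 + 7
20 + 15
20 + 8 + 7
…and 36 more, for 48 total.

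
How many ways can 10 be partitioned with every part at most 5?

A partial list (first 12 by largest part):
5,5
5,4,1
5,3,2
5,3,1,1
5,2,2,1
5,2,1,1,1
5,1,1,1,1,1
4,4,2
4,4,1,1
4,3,3
4,3,2,1
4,3,1,1,1
…and 18 more, for 30 total.

30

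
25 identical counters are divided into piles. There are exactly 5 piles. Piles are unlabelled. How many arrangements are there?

Direct enumeration gives 192 partitions.

192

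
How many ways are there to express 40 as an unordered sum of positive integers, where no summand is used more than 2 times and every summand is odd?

There are 169 such partitions.

169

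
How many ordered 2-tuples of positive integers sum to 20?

Equivalently, choose which 1 of the 19 gaps become plus signs: C(19,1) = 19.

19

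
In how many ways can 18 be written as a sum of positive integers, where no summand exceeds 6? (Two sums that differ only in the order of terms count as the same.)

199

There are 199 such partitions.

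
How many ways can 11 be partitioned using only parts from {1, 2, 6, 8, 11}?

12

Listing the qualifying partitions of 11:
11
8,2,1
8,1,1,1
6,2,2,1
6,2,1,1,1
6,1,1,1,1,1
2,2,2,2,2,1
2,2,2,2,1,1,1
2,2,2,1,1,1,1,1
2,2,1,1,1,1,1,1,1
2,1,1,1,1,1,1,1,1,1
1,1,1,1,1,1,1,1,1,1,1
Counting gives 12.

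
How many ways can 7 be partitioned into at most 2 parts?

4

They are:
7
6 + 1
5 + 2
4 + 3
Counting gives 4.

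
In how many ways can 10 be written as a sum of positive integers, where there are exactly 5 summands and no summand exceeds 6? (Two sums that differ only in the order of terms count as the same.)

7

The partitions of 10 that satisfy the conditions:
6+1+1+1+1
5+2+1+1+1
4+3+1+1+1
4+2+2+1+1
3+3+2+1+1
3+2+2+2+1
2+2+2+2+2
Counting gives 7.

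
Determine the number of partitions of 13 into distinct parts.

Enumerating:
13
1, 12
2, 11
3, 10
1, 2, 10
4, 9
1, 3, 9
5, 8
1, 4, 8
2, 3, 8
6, 7
1, 5, 7
2, 4, 7
1, 2, 3, 7
2, 5, 6
3, 4, 6
1, 2, 4, 6
1, 3, 4, 5
Counting gives 18.

18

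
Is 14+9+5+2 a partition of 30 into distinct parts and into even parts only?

No

The parts sum to 30, and the condition 'every summand is even' is violated.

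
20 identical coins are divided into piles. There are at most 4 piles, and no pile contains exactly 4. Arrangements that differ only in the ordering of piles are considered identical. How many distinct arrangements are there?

78

Direct enumeration gives 78 partitions.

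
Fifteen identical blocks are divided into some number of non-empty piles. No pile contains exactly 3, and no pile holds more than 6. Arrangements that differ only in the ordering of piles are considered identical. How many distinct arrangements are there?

52

A partial list (first 12 by largest part):
6,6,2,1
6,6,1,1,1
6,5,4
6,5,2,2
6,5,2,1,1
6,5,1,1,1,1
6,4,4,1
6,4,2,2,1
6,4,2,1,1,1
6,4,1,1,1,1,1
6,2,2,2,2,1
6,2,2,2,1,1,1
…and 40 more, for 52 total.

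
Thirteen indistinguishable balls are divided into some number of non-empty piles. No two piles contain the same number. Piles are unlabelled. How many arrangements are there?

18

Enumerating:
13
12 + 1
11 + 2
10 + 3
10 + 2 + 1
9 + 4
9 + 3 + 1
8 + 5
8 + 4 + 1
8 + 3 + 2
7 + 6
7 + 5 + 1
7 + 4 + 2
7 + 3 + 2 + 1
6 + 5 + 2
6 + 4 + 3
6 + 4 + 2 + 1
5 + 4 + 3 + 1
That's 18 in total.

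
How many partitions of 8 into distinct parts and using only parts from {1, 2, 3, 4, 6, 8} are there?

They are:
8
6,2
4,3,1

3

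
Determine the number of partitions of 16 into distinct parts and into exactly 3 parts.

14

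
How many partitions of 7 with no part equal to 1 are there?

They are:
7
5 + 2
4 + 3
3 + 2 + 2
That's 4 in total.

4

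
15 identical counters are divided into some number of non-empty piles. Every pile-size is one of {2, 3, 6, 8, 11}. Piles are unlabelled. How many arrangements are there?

Enumerating:
11+2+2
8+3+2+2
6+6+3
6+3+3+3
6+3+2+2+2
3+3+3+3+3
3+3+3+2+2+2
3+2+2+2+2+2+2
That's 8 in total.

8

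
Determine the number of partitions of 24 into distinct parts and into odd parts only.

11

Listing the qualifying partitions of 24:
1, 23
3, 21
5, 19
7, 17
9, 15
1, 3, 5, 15
11, 13
1, 3, 7, 13
1, 3, 9, 11
1, 5, 7, 11
3, 5, 7, 9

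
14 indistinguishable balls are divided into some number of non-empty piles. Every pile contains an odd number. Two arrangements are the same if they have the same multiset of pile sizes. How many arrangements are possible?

22

Listing the qualifying partitions of 14:
13,1
11,3
11,1,1,1
9,5
9,3,1,1
9,1,1,1,1,1
7,7
7,5,1,1
7,3,3,1
7,3,1,1,1,1
7,1,1,1,1,1,1,1
5,5,3,1
5,5,1,1,1,1
5,3,3,3
5,3,3,1,1,1
5,3,1,1,1,1,1,1
5,1,1,1,1,1,1,1,1,1
3,3,3,3,1,1
3,3,3,1,1,1,1,1
3,3,1,1,1,1,1,1,1,1
3,1,1,1,1,1,1,1,1,1,1,1
1,1,1,1,1,1,1,1,1,1,1,1,1,1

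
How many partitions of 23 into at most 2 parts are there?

12

The partitions of 23 that satisfy the conditions:
23
1, 22
2, 21
3, 20
4, 19
5, 18
6, 17
7, 16
8, 15
9, 14
10, 13
11, 12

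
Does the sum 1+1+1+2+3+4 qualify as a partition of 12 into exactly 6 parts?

Yes

The parts sum to 12, and the condition 'there are exactly 6 summands' holds.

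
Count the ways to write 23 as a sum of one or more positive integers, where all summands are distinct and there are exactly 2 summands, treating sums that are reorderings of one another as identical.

11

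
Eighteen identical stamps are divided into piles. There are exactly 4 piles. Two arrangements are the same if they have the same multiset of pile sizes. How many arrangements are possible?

47

A partial list (first 12 by largest part):
15,1,1,1
14,2,1,1
13,3,1,1
13,2,2,1
12,4,1,1
12,3,2,1
12,2,2,2
11,5,1,1
11,4,2,1
11,3,3,1
11,3,2,2
10,6,1,1
…and 35 more, for 47 total.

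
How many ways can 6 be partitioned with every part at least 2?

Enumerating:
6
4+2
3+3
2+2+2
That's 4 in total.

4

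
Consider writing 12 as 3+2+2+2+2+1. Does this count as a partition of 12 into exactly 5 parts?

The parts sum to 12, and the condition 'there are exactly 5 summands' is violated.

No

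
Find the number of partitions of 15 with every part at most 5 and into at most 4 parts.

6

The partitions of 15 that satisfy the conditions:
5 + 5 + 5
5 + 5 + 4 + 1
5 + 5 + 3 + 2
5 + 4 + 4 + 2
5 + 4 + 3 + 3
4 + 4 + 4 + 3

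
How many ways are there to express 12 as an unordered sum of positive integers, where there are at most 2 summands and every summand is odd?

3

The partitions of 12 that satisfy the conditions:
11, 1
9, 3
7, 5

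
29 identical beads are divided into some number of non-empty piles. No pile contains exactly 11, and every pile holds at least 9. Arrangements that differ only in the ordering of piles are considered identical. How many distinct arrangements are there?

Listing the qualifying partitions of 29:
29
9 + 20
10 + 19
12 + 17
13 + 16
14 + 15
9 + 10 + 10
That's 7 in total.

7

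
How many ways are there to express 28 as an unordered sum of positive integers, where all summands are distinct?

222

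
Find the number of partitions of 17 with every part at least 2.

66

There are too many to list fully; the first 12 (by largest part) are:
17
15+2
14+3
13+4
13+2+2
12+5
12+3+2
11+6
11+4+2
11+3+3
11+2+2+2
10+7
…and 54 more, for 66 total.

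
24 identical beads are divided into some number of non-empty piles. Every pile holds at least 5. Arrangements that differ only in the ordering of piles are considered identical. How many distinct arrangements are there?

There are too many to list fully; the first 12 (by largest part) are:
24
19,5
18,6
17,7
16,8
15,9
14,10
14,5,5
13,11
13,6,5
12,12
12,7,5
…and 14 more, for 26 total.

26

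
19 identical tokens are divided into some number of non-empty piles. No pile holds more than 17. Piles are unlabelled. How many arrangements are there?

488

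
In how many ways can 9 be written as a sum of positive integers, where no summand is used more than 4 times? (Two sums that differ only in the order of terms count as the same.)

25

The partitions of 9 that satisfy the conditions:
9
8 + 1
7 + 2
7 + 1 + 1
6 + 3
6 + 2 + 1
6 + 1 + 1 + 1
5 + 4
5 + 3 + 1
5 + 2 + 2
5 + 2 + 1 + 1
5 + 1 + 1 + 1 + 1
4 + 4 + 1
4 + 3 + 2
4 + 3 + 1 + 1
4 + 2 + 2 + 1
4 + 2 + 1 + 1 + 1
3 + 3 + 3
3 + 3 + 2 + 1
3 + 3 + 1 + 1 + 1
3 + 2 + 2 + 2
3 + 2 + 2 + 1 + 1
3 + 2 + 1 + 1 + 1 + 1
2 + 2 + 2 + 2 + 1
2 + 2 + 2 + 1 + 1 + 1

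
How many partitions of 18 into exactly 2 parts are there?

Listing the qualifying partitions of 18:
1,17
2,16
3,15
4,14
5,13
6,12
7,11
8,10
9,9

9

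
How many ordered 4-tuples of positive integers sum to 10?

Equivalently, choose which 3 of the 9 gaps become plus signs: C(9,3) = 84.

84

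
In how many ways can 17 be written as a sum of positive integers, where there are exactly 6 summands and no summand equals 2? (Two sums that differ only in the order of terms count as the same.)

14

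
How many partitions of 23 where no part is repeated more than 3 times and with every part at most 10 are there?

400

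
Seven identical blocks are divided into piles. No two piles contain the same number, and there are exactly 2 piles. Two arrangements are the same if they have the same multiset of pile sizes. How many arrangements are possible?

3

They are:
6+1
5+2
4+3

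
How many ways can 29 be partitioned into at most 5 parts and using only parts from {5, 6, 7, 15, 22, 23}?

They are:
23+6
22+7
15+7+7
7+7+5+5+5
7+6+6+5+5
6+6+6+6+5

6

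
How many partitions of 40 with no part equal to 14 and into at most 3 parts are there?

140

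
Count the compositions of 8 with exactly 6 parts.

Equivalently, choose which 5 of the 7 gaps become plus signs: C(7,5) = 21.

21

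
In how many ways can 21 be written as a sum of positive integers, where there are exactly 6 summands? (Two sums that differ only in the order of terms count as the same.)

There are 110 such partitions.

110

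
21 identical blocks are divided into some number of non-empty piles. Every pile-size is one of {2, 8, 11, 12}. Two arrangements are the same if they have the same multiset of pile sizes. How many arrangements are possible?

2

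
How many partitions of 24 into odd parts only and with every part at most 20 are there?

There are 119 such partitions.

119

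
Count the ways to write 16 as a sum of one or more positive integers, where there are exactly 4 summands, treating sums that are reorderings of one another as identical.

A partial list (first 12 by largest part):
13+1+1+1
12+2+1+1
11+3+1+1
11+2+2+1
10+4+1+1
10+3+2+1
10+2+2+2
9+5+1+1
9+4+2+1
9+3+3+1
9+3+2+2
8+6+1+1
…and 22 more, for 34 total.

34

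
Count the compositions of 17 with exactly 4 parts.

Equivalently, choose which 3 of the 16 gaps become plus signs: C(16,3) = 560.

560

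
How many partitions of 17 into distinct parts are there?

38

There are too many to list fully; the first 12 (by largest part) are:
17
1+16
2+15
3+14
1+2+14
4+13
1+3+13
5+12
1+4+12
2+3+12
6+11
1+5+11
…and 26 more, for 38 total.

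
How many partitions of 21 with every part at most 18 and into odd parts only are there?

74

Direct enumeration gives 74 partitions.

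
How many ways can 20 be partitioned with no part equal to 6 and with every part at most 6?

192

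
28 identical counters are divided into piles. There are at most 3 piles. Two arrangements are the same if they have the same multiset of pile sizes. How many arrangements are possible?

80

There are 80 such partitions.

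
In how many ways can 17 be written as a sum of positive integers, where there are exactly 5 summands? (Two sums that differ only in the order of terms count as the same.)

There are too many to list fully; the first 12 (by largest part) are:
13,1,1,1,1
12,2,1,1,1
11,3,1,1,1
11,2,2,1,1
10,4,1,1,1
10,3,2,1,1
10,2,2,2,1
9,5,1,1,1
9,4,2,1,1
9,3,3,1,1
9,3,2,2,1
9,2,2,2,2
…and 35 more, for 47 total.

47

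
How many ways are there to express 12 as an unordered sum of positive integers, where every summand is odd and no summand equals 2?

15

Enumerating:
11 + 1
9 + 3
9 + 1 + 1 + 1
7 + 5
7 + 3 + 1 + 1
7 + 1 + 1 + 1 + 1 + 1
5 + 5 + 1 + 1
5 + 3 + 3 + 1
5 + 3 + 1 + 1 + 1 + 1
5 + 1 + 1 + 1 + 1 + 1 + 1 + 1
3 + 3 + 3 + 3
3 + 3 + 3 + 1 + 1 + 1
3 + 3 + 1 + 1 + 1 + 1 + 1 + 1
3 + 1 + 1 + 1 + 1 + 1 + 1 + 1 + 1 + 1
1 + 1 + 1 + 1 + 1 + 1 + 1 + 1 + 1 + 1 + 1 + 1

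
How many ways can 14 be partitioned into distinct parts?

Enumerating:
14
13+1
12+2
11+3
11+2+1
10+4
10+3+1
9+5
9+4+1
9+3+2
8+6
8+5+1
8+4+2
8+3+2+1
7+6+1
7+5+2
7+4+3
7+4+2+1
6+5+3
6+5+2+1
6+4+3+1
5+4+3+2
That's 22 in total.

22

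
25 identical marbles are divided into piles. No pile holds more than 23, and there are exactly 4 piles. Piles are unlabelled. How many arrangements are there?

120

A full systematic count gives 120.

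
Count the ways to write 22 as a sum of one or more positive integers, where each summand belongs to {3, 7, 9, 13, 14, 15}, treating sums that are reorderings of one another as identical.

5

They are:
7,15
9,13
3,3,3,13
3,3,7,9
3,3,3,3,3,7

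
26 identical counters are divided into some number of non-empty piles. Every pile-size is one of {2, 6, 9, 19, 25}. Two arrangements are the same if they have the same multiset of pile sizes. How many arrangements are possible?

They are:
9+9+6+2
9+9+2+2+2+2
6+6+6+6+2
6+6+6+2+2+2+2
6+6+2+2+2+2+2+2+2
6+2+2+2+2+2+2+2+2+2+2
2+2+2+2+2+2+2+2+2+2+2+2+2

7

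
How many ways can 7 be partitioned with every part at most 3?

8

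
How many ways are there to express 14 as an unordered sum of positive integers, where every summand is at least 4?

They are:
14
10,4
9,5
8,6
7,7
6,4,4
5,5,4
That's 7 in total.

7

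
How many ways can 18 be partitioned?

Counting exhaustively, 385 partitions satisfy the conditions.

385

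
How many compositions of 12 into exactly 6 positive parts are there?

462

Place 5 bars in the 11 internal gaps of a row of 12 dots: C(11,5) = 462.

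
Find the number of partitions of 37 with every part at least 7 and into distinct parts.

There are too many to list fully; the first 12 (by largest part) are:
37
30+7
29+8
28+9
27+10
26+11
25+12
24+13
23+14
22+15
22+8+7
21+16
…and 25 more, for 37 total.

37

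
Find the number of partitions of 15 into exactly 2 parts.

7

Enumerating:
14+1
13+2
12+3
11+4
10+5
9+6
8+7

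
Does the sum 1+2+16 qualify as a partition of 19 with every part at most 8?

No

The parts sum to 19, and the condition 'no summand exceeds 8' is violated.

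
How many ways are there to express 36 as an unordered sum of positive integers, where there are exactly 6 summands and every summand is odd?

Counting exhaustively, 110 partitions satisfy the conditions.

110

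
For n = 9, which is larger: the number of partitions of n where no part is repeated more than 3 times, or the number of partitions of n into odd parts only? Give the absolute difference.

14

Partitions of 9 where no part is repeated more than 3 times: 22.
Partitions of 9 into odd parts only: 8.
|22 − 8| = 14.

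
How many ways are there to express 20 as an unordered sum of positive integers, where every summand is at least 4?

24

Listing the qualifying partitions of 20:
20
16, 4
15, 5
14, 6
13, 7
12, 8
12, 4, 4
11, 9
11, 5, 4
10, 10
10, 6, 4
10, 5, 5
9, 7, 4
9, 6, 5
8, 8, 4
8, 7, 5
8, 6, 6
8, 4, 4, 4
7, 7, 6
7, 5, 4, 4
6, 6, 4, 4
6, 5, 5, 4
5, 5, 5, 5
4, 4, 4, 4, 4
Counting gives 24.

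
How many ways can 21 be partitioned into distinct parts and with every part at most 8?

Listing the qualifying partitions of 21:
8,7,6
8,7,5,1
8,7,4,2
8,7,3,2,1
8,6,5,2
8,6,4,3
8,6,4,2,1
8,5,4,3,1
7,6,5,3
7,6,5,2,1
7,6,4,3,1
7,5,4,3,2
6,5,4,3,2,1

13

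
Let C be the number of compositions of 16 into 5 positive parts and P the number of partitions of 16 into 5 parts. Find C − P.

1328

Ordered (compositions into 5 parts): C(15,4) = 1365.
Unordered (partitions into 5 parts): 37.
Difference: 1365 − 37 = 1328.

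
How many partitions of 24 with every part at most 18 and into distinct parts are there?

112

Direct enumeration gives 112 partitions.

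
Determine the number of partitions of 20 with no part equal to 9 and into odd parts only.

A partial list (first 12 by largest part):
19,1
17,3
17,1,1,1
15,5
15,3,1,1
15,1,1,1,1,1
13,7
13,5,1,1
13,3,3,1
13,3,1,1,1,1
13,1,1,1,1,1,1,1
11,7,1,1
…and 40 more, for 52 total.

52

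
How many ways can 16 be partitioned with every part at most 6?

136

Counting exhaustively, 136 partitions satisfy the conditions.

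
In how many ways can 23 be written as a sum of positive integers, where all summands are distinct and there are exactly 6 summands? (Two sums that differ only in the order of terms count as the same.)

2

The partitions of 23 that satisfy the conditions:
8, 5, 4, 3, 2, 1
7, 6, 4, 3, 2, 1
Counting gives 2.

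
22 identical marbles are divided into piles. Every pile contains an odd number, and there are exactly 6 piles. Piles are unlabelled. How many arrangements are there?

They are:
17,1,1,1,1,1
15,3,1,1,1,1
13,5,1,1,1,1
13,3,3,1,1,1
11,7,1,1,1,1
11,5,3,1,1,1
11,3,3,3,1,1
9,9,1,1,1,1
9,7,3,1,1,1
9,5,5,1,1,1
9,5,3,3,1,1
9,3,3,3,3,1
7,7,5,1,1,1
7,7,3,3,1,1
7,5,5,3,1,1
7,5,3,3,3,1
7,3,3,3,3,3
5,5,5,5,1,1
5,5,5,3,3,1
5,5,3,3,3,3

20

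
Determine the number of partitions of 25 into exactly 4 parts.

120

There are 120 such partitions.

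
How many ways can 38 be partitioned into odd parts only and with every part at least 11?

They are:
11, 27
13, 25
15, 23
17, 21
19, 19

5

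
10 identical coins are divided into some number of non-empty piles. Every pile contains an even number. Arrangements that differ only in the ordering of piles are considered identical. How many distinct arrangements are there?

7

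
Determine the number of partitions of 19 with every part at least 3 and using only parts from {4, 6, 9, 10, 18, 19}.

3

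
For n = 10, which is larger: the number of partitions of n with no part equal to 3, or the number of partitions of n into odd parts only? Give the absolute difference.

17

Partitions of 10 with no part equal to 3: 27.
Partitions of 10 into odd parts only: 10.
|27 − 10| = 17.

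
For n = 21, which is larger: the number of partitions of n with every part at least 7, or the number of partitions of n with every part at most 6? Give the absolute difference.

325

Partitions of 21 with every part at least 7: 6.
Partitions of 21 with every part at most 6: 331.
|6 − 331| = 325.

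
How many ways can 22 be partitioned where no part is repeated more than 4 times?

Direct enumeration gives 628 partitions.

628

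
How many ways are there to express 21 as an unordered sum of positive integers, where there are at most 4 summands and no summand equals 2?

Direct enumeration gives 80 partitions.

80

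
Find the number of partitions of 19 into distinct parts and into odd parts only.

Enumerating:
19
15+3+1
13+5+1
11+7+1
11+5+3
9+7+3
That's 6 in total.

6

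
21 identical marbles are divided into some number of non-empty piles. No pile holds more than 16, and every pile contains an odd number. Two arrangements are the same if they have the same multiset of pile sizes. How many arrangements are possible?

Counting exhaustively, 72 partitions satisfy the conditions.

72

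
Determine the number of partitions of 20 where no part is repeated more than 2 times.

202

Enumerating by decreasing first part gives 202 partitions in all.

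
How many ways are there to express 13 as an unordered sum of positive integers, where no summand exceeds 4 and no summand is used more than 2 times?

5

They are:
4,4,3,2
4,4,3,1,1
4,4,2,2,1
4,3,3,2,1
4,3,2,2,1,1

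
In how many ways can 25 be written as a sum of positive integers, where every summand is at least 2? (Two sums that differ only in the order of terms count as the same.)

Counting exhaustively, 383 partitions satisfy the conditions.

383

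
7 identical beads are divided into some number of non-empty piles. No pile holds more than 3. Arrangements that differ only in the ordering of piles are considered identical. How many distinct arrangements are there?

8

Enumerating:
3,3,1
3,2,2
3,2,1,1
3,1,1,1,1
2,2,2,1
2,2,1,1,1
2,1,1,1,1,1
1,1,1,1,1,1,1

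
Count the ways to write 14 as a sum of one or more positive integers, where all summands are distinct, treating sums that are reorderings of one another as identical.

22

Listing the qualifying partitions of 14:
14
1,13
2,12
3,11
1,2,11
4,10
1,3,10
5,9
1,4,9
2,3,9
6,8
1,5,8
2,4,8
1,2,3,8
1,6,7
2,5,7
3,4,7
1,2,4,7
3,5,6
1,2,5,6
1,3,4,6
2,3,4,5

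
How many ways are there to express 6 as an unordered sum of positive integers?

11

They are:
6
1, 5
2, 4
1, 1, 4
3, 3
1, 2, 3
1, 1, 1, 3
2, 2, 2
1, 1, 2, 2
1, 1, 1, 1, 2
1, 1, 1, 1, 1, 1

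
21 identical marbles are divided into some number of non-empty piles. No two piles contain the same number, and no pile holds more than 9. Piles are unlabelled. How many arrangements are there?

They are:
9 + 8 + 4
9 + 8 + 3 + 1
9 + 7 + 5
9 + 7 + 4 + 1
9 + 7 + 3 + 2
9 + 6 + 5 + 1
9 + 6 + 4 + 2
9 + 6 + 3 + 2 + 1
9 + 5 + 4 + 3
9 + 5 + 4 + 2 + 1
8 + 7 + 6
8 + 7 + 5 + 1
8 + 7 + 4 + 2
8 + 7 + 3 + 2 + 1
8 + 6 + 5 + 2
8 + 6 + 4 + 3
8 + 6 + 4 + 2 + 1
8 + 5 + 4 + 3 + 1
7 + 6 + 5 + 3
7 + 6 + 5 + 2 + 1
7 + 6 + 4 + 3 + 1
7 + 5 + 4 + 3 + 2
6 + 5 + 4 + 3 + 2 + 1

23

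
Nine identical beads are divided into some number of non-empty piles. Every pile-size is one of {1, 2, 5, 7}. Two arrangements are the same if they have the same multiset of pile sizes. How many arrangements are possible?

10

Enumerating:
7+2
7+1+1
5+2+2
5+2+1+1
5+1+1+1+1
2+2+2+2+1
2+2+2+1+1+1
2+2+1+1+1+1+1
2+1+1+1+1+1+1+1
1+1+1+1+1+1+1+1+1
Counting gives 10.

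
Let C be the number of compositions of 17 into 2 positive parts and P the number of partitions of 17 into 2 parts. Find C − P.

Compositions: C(16,1) = 16.
Partitions of 17 into exactly 2 parts: 8.
Difference: 16 − 8 = 8.

8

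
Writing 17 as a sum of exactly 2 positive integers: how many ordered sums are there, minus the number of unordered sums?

8

Ordered (compositions into 2 parts): C(16,1) = 16.
Partitions of 17 into exactly 2 parts: 8.
Difference: 16 − 8 = 8.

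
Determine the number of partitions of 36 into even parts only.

Systematic enumeration (by largest part, then next-largest, …) yields 385.

385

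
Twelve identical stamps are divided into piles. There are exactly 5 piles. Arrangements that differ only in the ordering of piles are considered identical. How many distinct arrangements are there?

13

Listing the qualifying partitions of 12:
8 + 1 + 1 + 1 + 1
7 + 2 + 1 + 1 + 1
6 + 3 + 1 + 1 + 1
6 + 2 + 2 + 1 + 1
5 + 4 + 1 + 1 + 1
5 + 3 + 2 + 1 + 1
5 + 2 + 2 + 2 + 1
4 + 4 + 2 + 1 + 1
4 + 3 + 3 + 1 + 1
4 + 3 + 2 + 2 + 1
4 + 2 + 2 + 2 + 2
3 + 3 + 3 + 2 + 1
3 + 3 + 2 + 2 + 2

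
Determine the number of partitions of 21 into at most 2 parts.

The partitions of 21 that satisfy the conditions:
21
1,20
2,19
3,18
4,17
5,16
6,15
7,14
8,13
9,12
10,11
That's 11 in total.

11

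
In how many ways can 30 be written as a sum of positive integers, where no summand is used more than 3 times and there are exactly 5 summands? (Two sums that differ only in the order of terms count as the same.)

370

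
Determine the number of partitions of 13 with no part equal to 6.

Enumerating by decreasing first part gives 86 partitions in all.

86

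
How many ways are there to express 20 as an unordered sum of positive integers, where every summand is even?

42

There are too many to list fully; the first 12 (by largest part) are:
20
18, 2
16, 4
16, 2, 2
14, 6
14, 4, 2
14, 2, 2, 2
12, 8
12, 6, 2
12, 4, 4
12, 4, 2, 2
12, 2, 2, 2, 2
…and 30 more, for 42 total.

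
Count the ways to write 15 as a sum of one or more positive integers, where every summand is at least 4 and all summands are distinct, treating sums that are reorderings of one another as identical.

6

The partitions of 15 that satisfy the conditions:
15
11 + 4
10 + 5
9 + 6
8 + 7
6 + 5 + 4
Counting gives 6.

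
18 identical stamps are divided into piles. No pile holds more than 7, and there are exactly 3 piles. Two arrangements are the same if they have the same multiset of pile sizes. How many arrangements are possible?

They are:
7+7+4
7+6+5
6+6+6

3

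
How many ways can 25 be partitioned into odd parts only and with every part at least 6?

They are:
25
7+7+11
7+9+9

3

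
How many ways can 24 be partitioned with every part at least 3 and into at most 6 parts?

106

There are 106 such partitions.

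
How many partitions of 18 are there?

385

Enumerating by decreasing first part gives 385 partitions in all.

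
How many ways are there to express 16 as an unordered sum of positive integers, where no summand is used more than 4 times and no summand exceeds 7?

Systematic enumeration (by largest part, then next-largest, …) yields 104.

104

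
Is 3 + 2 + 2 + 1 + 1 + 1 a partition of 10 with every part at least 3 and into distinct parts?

No

The parts sum to 10, and the condition 'every summand is at least 3' is violated.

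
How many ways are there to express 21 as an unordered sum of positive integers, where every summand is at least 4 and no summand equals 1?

A partial list (first 12 by largest part):
21
4 + 17
5 + 16
6 + 15
7 + 14
8 + 13
4 + 4 + 13
9 + 12
4 + 5 + 12
10 + 11
4 + 6 + 11
5 + 5 + 11
…and 15 more, for 27 total.

27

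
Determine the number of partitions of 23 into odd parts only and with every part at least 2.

15

They are:
23
17+3+3
15+5+3
13+7+3
13+5+5
11+9+3
11+7+5
11+3+3+3+3
9+9+5
9+7+7
9+5+3+3+3
7+7+3+3+3
7+5+5+3+3
5+5+5+5+3
5+3+3+3+3+3+3
That's 15 in total.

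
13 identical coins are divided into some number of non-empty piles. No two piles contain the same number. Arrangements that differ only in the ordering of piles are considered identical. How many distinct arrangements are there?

18

Listing the qualifying partitions of 13:
13
12,1
11,2
10,3
10,2,1
9,4
9,3,1
8,5
8,4,1
8,3,2
7,6
7,5,1
7,4,2
7,3,2,1
6,5,2
6,4,3
6,4,2,1
5,4,3,1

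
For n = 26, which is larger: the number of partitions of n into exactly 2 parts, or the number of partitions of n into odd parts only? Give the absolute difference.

152

Partitions of 26 into exactly 2 parts: 13.
Partitions of 26 into odd parts only: 165.
|13 − 165| = 152.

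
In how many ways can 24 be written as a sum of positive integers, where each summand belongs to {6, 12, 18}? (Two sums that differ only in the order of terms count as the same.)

They are:
18, 6
12, 12
12, 6, 6
6, 6, 6, 6

4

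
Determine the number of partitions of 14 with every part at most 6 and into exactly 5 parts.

16

The partitions of 14 that satisfy the conditions:
6,5,1,1,1
6,4,2,1,1
6,3,3,1,1
6,3,2,2,1
6,2,2,2,2
5,5,2,1,1
5,4,3,1,1
5,4,2,2,1
5,3,3,2,1
5,3,2,2,2
4,4,4,1,1
4,4,3,2,1
4,4,2,2,2
4,3,3,3,1
4,3,3,2,2
3,3,3,3,2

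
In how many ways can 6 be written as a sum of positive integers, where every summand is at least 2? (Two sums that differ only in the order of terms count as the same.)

Enumerating:
6
4 + 2
3 + 3
2 + 2 + 2

4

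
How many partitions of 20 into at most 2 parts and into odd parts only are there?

5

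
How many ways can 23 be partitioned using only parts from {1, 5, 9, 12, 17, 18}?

The partitions of 23 that satisfy the conditions:
5 + 18
1 + 1 + 1 + 1 + 1 + 18
1 + 5 + 17
1 + 1 + 1 + 1 + 1 + 1 + 17
1 + 1 + 9 + 12
1 + 5 + 5 + 12
1 + 1 + 1 + 1 + 1 + 1 + 5 + 12
1 + 1 + 1 + 1 + 1 + 1 + 1 + 1 + 1 + 1 + 1 + 12
5 + 9 + 9
1 + 1 + 1 + 1 + 1 + 9 + 9
1 + 1 + 1 + 1 + 5 + 5 + 9
1 + 1 + 1 + 1 + 1 + 1 + 1 + 1 + 1 + 5 + 9
1 + 1 + 1 + 1 + 1 + 1 + 1 + 1 + 1 + 1 + 1 + 1 + 1 + 1 + 9
1 + 1 + 1 + 5 + 5 + 5 + 5
1 + 1 + 1 + 1 + 1 + 1 + 1 + 1 + 5 + 5 + 5
1 + 1 + 1 + 1 + 1 + 1 + 1 + 1 + 1 + 1 + 1 + 1 + 1 + 5 + 5
1 + 1 + 1 + 1 + 1 + 1 + 1 + 1 + 1 + 1 + 1 + 1 + 1 + 1 + 1 + 1 + 1 + 1 + 5
1 + 1 + 1 + 1 + 1 + 1 + 1 + 1 + 1 + 1 + 1 + 1 + 1 + 1 + 1 + 1 + 1 + 1 + 1 + 1 + 1 + 1 + 1

18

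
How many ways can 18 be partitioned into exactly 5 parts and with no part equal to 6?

42

A partial list (first 12 by largest part):
14,1,1,1,1
13,2,1,1,1
12,3,1,1,1
12,2,2,1,1
11,4,1,1,1
11,3,2,1,1
11,2,2,2,1
10,5,1,1,1
10,4,2,1,1
10,3,3,1,1
10,3,2,2,1
10,2,2,2,2
…and 30 more, for 42 total.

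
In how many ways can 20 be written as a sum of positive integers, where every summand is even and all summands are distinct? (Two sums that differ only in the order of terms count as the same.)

The partitions of 20 that satisfy the conditions:
20
18,2
16,4
14,6
14,4,2
12,8
12,6,2
10,8,2
10,6,4
8,6,4,2
Counting gives 10.

10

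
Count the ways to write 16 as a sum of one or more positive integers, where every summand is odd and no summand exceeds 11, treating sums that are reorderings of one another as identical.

A partial list (first 12 by largest part):
5,11
1,1,3,11
1,1,1,1,1,11
7,9
1,1,5,9
1,3,3,9
1,1,1,1,3,9
1,1,1,1,1,1,1,9
1,1,7,7
1,3,5,7
1,1,1,1,5,7
3,3,3,7
…and 17 more, for 29 total.

29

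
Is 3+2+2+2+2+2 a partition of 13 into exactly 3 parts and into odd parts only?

No

The parts sum to 13, and the condition 'there are exactly 3 summands' is violated.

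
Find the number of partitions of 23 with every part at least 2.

253

A full systematic count gives 253.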